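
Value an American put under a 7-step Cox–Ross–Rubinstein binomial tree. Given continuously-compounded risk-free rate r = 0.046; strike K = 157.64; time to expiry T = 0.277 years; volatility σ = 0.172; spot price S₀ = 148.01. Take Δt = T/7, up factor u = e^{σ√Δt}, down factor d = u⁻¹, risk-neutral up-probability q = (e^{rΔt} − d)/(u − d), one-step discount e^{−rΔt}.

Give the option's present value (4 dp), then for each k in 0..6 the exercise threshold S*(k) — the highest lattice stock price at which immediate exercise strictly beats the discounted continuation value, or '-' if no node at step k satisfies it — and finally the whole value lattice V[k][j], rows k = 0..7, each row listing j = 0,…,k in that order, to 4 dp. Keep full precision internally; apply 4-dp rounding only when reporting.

price = 10.7607
boundary = - - 138.2204 143.0315 138.2204 143.0315 148.0100
tree:
10.7607
14.7188 7.1165
19.4196 10.3976 4.0893
24.0689 14.6085 6.5169 1.8455
28.5617 19.4196 9.9992 3.3003 0.4985
32.9035 24.0689 14.6085 5.7466 1.0363 0.0000
37.0992 28.5617 19.4196 9.6300 2.1543 0.0000 0.0000
41.1537 32.9035 24.0689 14.6085 4.4782 0.0000 0.0000 0.0000

params: Δt=0.03957 u=1.03481 d=0.96636 q=0.51807 e^(-rΔt)=0.99818
t_7 payoffs: 41.1537 32.9035 24.0689 14.6085 4.4782 0.0000 0.0000 0.0000
t_6: node(6,0) S=120.5408 payoff=37.0992 vs cont=36.8125 → 37.0992 [stop]  node(6,1) S=129.0783 payoff=28.5617 vs cont=28.2750 → 28.5617 [stop]  node(6,2) S=138.2204 payoff=19.4196 vs cont=19.1329 → 19.4196 [stop]  node(6,3) S=148.0100 payoff=9.6300 vs cont=9.3433 → 9.6300 [stop]  node(6,4) S=158.4930 payoff=0.0000 vs cont=2.1543 → 2.1543 [wait]  node(6,5) S=169.7184 payoff=0.0000 vs cont=0.0000 → 0.0000 [wait]  node(6,6) S=181.7389 payoff=0.0000 vs cont=0.0000 → 0.0000 [wait]  ⇒ S*(6)=148.0100
t_5: node(5,0) S=124.7365 payoff=32.9035 vs cont=32.6168 → 32.9035 [stop]  node(5,1) S=133.5711 payoff=24.0689 vs cont=23.7822 → 24.0689 [stop]  node(5,2) S=143.0315 payoff=14.6085 vs cont=14.3218 → 14.6085 [stop]  node(5,3) S=153.1618 payoff=4.4782 vs cont=5.7466 → 5.7466 [wait]  node(5,4) S=164.0097 payoff=0.0000 vs cont=1.0363 → 1.0363 [wait]  node(5,5) S=175.6259 payoff=0.0000 vs cont=0.0000 → 0.0000 [wait]  ⇒ S*(5)=143.0315
t_4: node(4,0) S=129.0783 payoff=28.5617 vs cont=28.2750 → 28.5617 [stop]  node(4,1) S=138.2204 payoff=19.4196 vs cont=19.1329 → 19.4196 [stop]  node(4,2) S=148.0100 payoff=9.6300 vs cont=9.9992 → 9.9992 [wait]  node(4,3) S=158.4930 payoff=0.0000 vs cont=3.3003 → 3.3003 [wait]  node(4,4) S=169.7184 payoff=0.0000 vs cont=0.4985 → 0.4985 [wait]  ⇒ S*(4)=138.2204
t_3: node(3,0) S=133.5711 payoff=24.0689 vs cont=23.7822 → 24.0689 [stop]  node(3,1) S=143.0315 payoff=14.6085 vs cont=14.5128 → 14.6085 [stop]  node(3,2) S=153.1618 payoff=4.4782 vs cont=6.5169 → 6.5169 [wait]  node(3,3) S=164.0097 payoff=0.0000 vs cont=1.8455 → 1.8455 [wait]  ⇒ S*(3)=143.0315
t_2: node(2,0) S=138.2204 payoff=19.4196 vs cont=19.1329 → 19.4196 [stop]  node(2,1) S=148.0100 payoff=9.6300 vs cont=10.3976 → 10.3976 [wait]  node(2,2) S=158.4930 payoff=0.0000 vs cont=4.0893 → 4.0893 [wait]  ⇒ S*(2)=138.2204
t_1: node(1,0) S=143.0315 payoff=14.6085 vs cont=14.7188 → 14.7188 [wait]  node(1,1) S=153.1618 payoff=4.4782 vs cont=7.1165 → 7.1165 [wait]  ⇒ S*(1)=-
t_0: node(0,0) S=148.0100 payoff=9.6300 vs cont=10.7607 → 10.7607 [wait]  ⇒ S*(0)=-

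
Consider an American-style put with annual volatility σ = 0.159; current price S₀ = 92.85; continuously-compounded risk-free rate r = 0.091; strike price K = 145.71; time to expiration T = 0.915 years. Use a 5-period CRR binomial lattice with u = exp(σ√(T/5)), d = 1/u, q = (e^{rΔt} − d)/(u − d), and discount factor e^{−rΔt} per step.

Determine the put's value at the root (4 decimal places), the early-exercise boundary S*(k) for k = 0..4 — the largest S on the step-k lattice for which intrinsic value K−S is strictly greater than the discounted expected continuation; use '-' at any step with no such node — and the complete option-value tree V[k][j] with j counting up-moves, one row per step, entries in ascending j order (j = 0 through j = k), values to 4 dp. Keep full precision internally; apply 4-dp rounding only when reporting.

price = 52.8600
boundary = 92.8500 99.3852 106.3804 113.8679 121.8824
tree:
52.8600
58.9655 46.3248
64.6694 52.8600 39.3296
69.9984 58.9655 46.3248 31.8421
74.9769 64.6694 52.8600 39.3296 23.8276
79.6280 69.9984 58.9655 46.3248 31.8421 15.2490

params: Δt=0.18300 u=1.07038 d=0.93424 q=0.60635 e^(-rΔt)=0.98348
t_5 payoffs: 79.6280 69.9984 58.9655 46.3248 31.8421 15.2490
t_4: node(4,0) S=70.7331 payoff=74.9769 vs cont=72.5705 → 74.9769 [stop]  node(4,1) S=81.0406 payoff=64.6694 vs cont=62.2630 → 64.6694 [stop]  node(4,2) S=92.8500 payoff=52.8600 vs cont=50.4536 → 52.8600 [stop]  node(4,3) S=106.3804 payoff=39.3296 vs cont=36.9232 → 39.3296 [stop]  node(4,4) S=121.8824 payoff=23.8276 vs cont=21.4212 → 23.8276 [stop]  ⇒ S*(4)=121.8824
t_3: node(3,0) S=75.7116 payoff=69.9984 vs cont=67.5919 → 69.9984 [stop]  node(3,1) S=86.7445 payoff=58.9655 vs cont=56.5590 → 58.9655 [stop]  node(3,2) S=99.3852 payoff=46.3248 vs cont=43.9184 → 46.3248 [stop]  node(3,3) S=113.8679 payoff=31.8421 vs cont=29.4357 → 31.8421 [stop]  ⇒ S*(3)=113.8679
t_2: node(2,0) S=81.0406 payoff=64.6694 vs cont=62.2630 → 64.6694 [stop]  node(2,1) S=92.8500 payoff=52.8600 vs cont=50.4536 → 52.8600 [stop]  node(2,2) S=106.3804 payoff=39.3296 vs cont=36.9232 → 39.3296 [stop]  ⇒ S*(2)=106.3804
t_1: node(1,0) S=86.7445 payoff=58.9655 vs cont=56.5590 → 58.9655 [stop]  node(1,1) S=99.3852 payoff=46.3248 vs cont=43.9184 → 46.3248 [stop]  ⇒ S*(1)=99.3852
t_0: node(0,0) S=92.8500 payoff=52.8600 vs cont=50.4536 → 52.8600 [stop]  ⇒ S*(0)=92.8500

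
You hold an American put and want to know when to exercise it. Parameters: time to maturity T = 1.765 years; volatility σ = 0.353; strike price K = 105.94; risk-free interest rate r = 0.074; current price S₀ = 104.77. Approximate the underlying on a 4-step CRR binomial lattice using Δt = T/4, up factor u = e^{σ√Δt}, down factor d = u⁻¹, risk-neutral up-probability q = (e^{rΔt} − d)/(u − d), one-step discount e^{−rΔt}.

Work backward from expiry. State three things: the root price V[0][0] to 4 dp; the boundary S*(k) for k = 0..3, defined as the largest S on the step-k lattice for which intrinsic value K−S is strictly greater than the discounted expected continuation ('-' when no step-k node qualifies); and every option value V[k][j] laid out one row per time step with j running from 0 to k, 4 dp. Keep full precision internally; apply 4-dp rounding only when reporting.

params: Δt=0.44125 u=1.26426 d=0.79098 q=0.51178 e^(-rΔt)=0.96787
t_4 payoffs: 64.9297 40.3912 1.1700 0.0000 0.0000
t_3: node(3,0) S=51.8476 payoff=54.0924 vs cont=50.6890 → 54.0924 [stop]  node(3,1) S=82.8707 payoff=23.0693 vs cont=19.6660 → 23.0693 [stop]  node(3,2) S=132.4564 payoff=0.0000 vs cont=0.5529 → 0.5529 [wait]  node(3,3) S=211.7118 payoff=0.0000 vs cont=0.0000 → 0.0000 [wait]  ⇒ S*(3)=82.8707
t_2: node(2,0) S=65.5488 payoff=40.3912 vs cont=36.9878 → 40.3912 [stop]  node(2,1) S=104.7700 payoff=1.1700 vs cont=11.1750 → 11.1750 [wait]  node(2,2) S=167.4592 payoff=0.0000 vs cont=0.2613 → 0.2613 [wait]  ⇒ S*(2)=65.5488
t_1: node(1,0) S=82.8707 payoff=23.0693 vs cont=24.6218 → 24.6218 [wait]  node(1,1) S=132.4564 payoff=0.0000 vs cont=5.4100 → 5.4100 [wait]  ⇒ S*(1)=-
t_0: node(0,0) S=104.7700 payoff=1.1700 vs cont=14.3146 → 14.3146 [wait]  ⇒ S*(0)=-

price = 14.3146
boundary = - - 65.5488 82.8707
tree:
14.3146
24.6218 5.4100
40.3912 11.1750 0.2613
54.0924 23.0693 0.5529 0.0000
64.9297 40.3912 1.1700 0.0000 0.0000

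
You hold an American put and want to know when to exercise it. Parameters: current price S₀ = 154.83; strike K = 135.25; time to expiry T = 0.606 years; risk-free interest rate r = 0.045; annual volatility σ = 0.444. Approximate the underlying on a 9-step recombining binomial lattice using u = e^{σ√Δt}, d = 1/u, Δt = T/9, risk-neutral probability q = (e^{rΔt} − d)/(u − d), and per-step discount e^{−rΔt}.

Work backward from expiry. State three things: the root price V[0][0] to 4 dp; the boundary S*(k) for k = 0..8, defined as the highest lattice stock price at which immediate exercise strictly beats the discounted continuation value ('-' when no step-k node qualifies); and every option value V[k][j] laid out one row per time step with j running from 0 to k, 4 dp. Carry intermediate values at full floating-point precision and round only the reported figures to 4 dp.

price = 10.0837
boundary = - - - - - 87.0313 97.6588 87.0313 97.6588
tree:
10.0837
14.6987 5.2340
20.8519 8.2405 2.0663
28.6585 12.6721 3.5744 0.4737
37.9640 18.9320 6.0876 0.9215 0.0000
48.2187 27.2852 10.1582 1.7925 0.0000 0.0000
57.6897 37.5912 16.4850 3.4868 0.0000 0.0000 0.0000
66.1301 48.2187 25.6961 6.7827 0.0000 0.0000 0.0000 0.0000
73.6519 57.6897 37.5912 13.1941 0.0000 0.0000 0.0000 0.0000 0.0000
80.3552 66.1301 48.2187 25.6660 0.0000 0.0000 0.0000 0.0000 0.0000 0.0000

Δt=0.06733, u=1.12211, d=0.89118, q=0.48437, disc=e^(-rΔt)=0.99697
k=9 terminal: V=max(K-S,0) → 80.3552 66.1301 48.2187 25.6660 0.0000 0.0000 0.0000 0.0000 0.0000 0.0000
k=8: j=0 S=61.5981 intr=73.6519 cont=73.2427 V=73.6519[EX]; j=1 S=77.5603 intr=57.6897 cont=57.2805 V=57.6897[EX]; j=2 S=97.6588 intr=37.5912 cont=37.1820 V=37.5912[EX]; j=3 S=122.9655 intr=12.2845 cont=13.1941 V=13.1941[hold]; j=4 S=154.8300 intr=0.0000 cont=0.0000 V=0.0000[hold]; j=5 S=194.9517 intr=0.0000 cont=0.0000 V=0.0000[hold]; j=6 S=245.4703 intr=0.0000 cont=0.0000 V=0.0000[hold]; j=7 S=309.0800 intr=0.0000 cont=0.0000 V=0.0000[hold]; j=8 S=389.1732 intr=0.0000 cont=0.0000 V=0.0000[hold]  S*(8)=97.6588
k=7: j=0 S=69.1199 intr=66.1301 cont=65.7209 V=66.1301[EX]; j=1 S=87.0313 intr=48.2187 cont=47.8096 V=48.2187[EX]; j=2 S=109.5840 intr=25.6660 cont=25.6961 V=25.6961[hold]; j=3 S=137.9810 intr=0.0000 cont=6.7827 V=6.7827[hold]; j=4 S=173.7365 intr=0.0000 cont=0.0000 V=0.0000[hold]; j=5 S=218.7575 intr=0.0000 cont=0.0000 V=0.0000[hold]; j=6 S=275.4451 intr=0.0000 cont=0.0000 V=0.0000[hold]; j=7 S=346.8222 intr=0.0000 cont=0.0000 V=0.0000[hold]  S*(7)=87.0313
k=6: j=0 S=77.5603 intr=57.6897 cont=57.2805 V=57.6897[EX]; j=1 S=97.6588 intr=37.5912 cont=37.1966 V=37.5912[EX]; j=2 S=122.9655 intr=12.2845 cont=16.4850 V=16.4850[hold]; j=3 S=154.8300 intr=0.0000 cont=3.4868 V=3.4868[hold]; j=4 S=194.9517 intr=0.0000 cont=0.0000 V=0.0000[hold]; j=5 S=245.4703 intr=0.0000 cont=0.0000 V=0.0000[hold]; j=6 S=309.0800 intr=0.0000 cont=0.0000 V=0.0000[hold]  S*(6)=97.6588
k=5: j=0 S=87.0313 intr=48.2187 cont=47.8096 V=48.2187[EX]; j=1 S=109.5840 intr=25.6660 cont=27.2852 V=27.2852[hold]; j=2 S=137.9810 intr=0.0000 cont=10.1582 V=10.1582[hold]; j=3 S=173.7365 intr=0.0000 cont=1.7925 V=1.7925[hold]; j=4 S=218.7575 intr=0.0000 cont=0.0000 V=0.0000[hold]; j=5 S=275.4451 intr=0.0000 cont=0.0000 V=0.0000[hold]  S*(5)=87.0313
k=4: j=0 S=97.6588 intr=37.5912 cont=37.9640 V=37.9640[hold]; j=1 S=122.9655 intr=12.2845 cont=18.9320 V=18.9320[hold]; j=2 S=154.8300 intr=0.0000 cont=6.0876 V=6.0876[hold]; j=3 S=194.9517 intr=0.0000 cont=0.9215 V=0.9215[hold]; j=4 S=245.4703 intr=0.0000 cont=0.0000 V=0.0000[hold]  S*(4)=-
k=3: j=0 S=109.5840 intr=25.6660 cont=28.6585 V=28.6585[hold]; j=1 S=137.9810 intr=0.0000 cont=12.6721 V=12.6721[hold]; j=2 S=173.7365 intr=0.0000 cont=3.5744 V=3.5744[hold]; j=3 S=218.7575 intr=0.0000 cont=0.4737 V=0.4737[hold]  S*(3)=-
k=2: j=0 S=122.9655 intr=12.2845 cont=20.8519 V=20.8519[hold]; j=1 S=154.8300 intr=0.0000 cont=8.2405 V=8.2405[hold]; j=2 S=194.9517 intr=0.0000 cont=2.0663 V=2.0663[hold]  S*(2)=-
k=1: j=0 S=137.9810 intr=0.0000 cont=14.6987 V=14.6987[hold]; j=1 S=173.7365 intr=0.0000 cont=5.2340 V=5.2340[hold]  S*(1)=-
k=0: j=0 S=154.8300 intr=0.0000 cont=10.0837 V=10.0837[hold]  S*(0)=-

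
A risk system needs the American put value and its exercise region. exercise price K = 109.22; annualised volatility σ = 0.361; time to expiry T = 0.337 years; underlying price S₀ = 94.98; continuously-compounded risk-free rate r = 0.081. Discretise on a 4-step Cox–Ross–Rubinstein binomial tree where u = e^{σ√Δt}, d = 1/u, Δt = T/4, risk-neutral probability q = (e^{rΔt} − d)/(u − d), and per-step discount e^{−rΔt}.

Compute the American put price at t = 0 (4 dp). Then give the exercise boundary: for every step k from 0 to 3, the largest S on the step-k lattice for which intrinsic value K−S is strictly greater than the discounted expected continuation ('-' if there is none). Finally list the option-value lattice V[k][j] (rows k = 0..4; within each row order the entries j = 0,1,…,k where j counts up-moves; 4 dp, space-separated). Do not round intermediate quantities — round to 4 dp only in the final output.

Δt=0.08425, u=1.11047, d=0.90052, q=0.50644, disc=e^(-rΔt)=0.99320
k=4 terminal: V=max(K-S,0) → 46.7596 32.1973 14.2400 0.0000 0.0000
k=3: j=0 S=69.3604 intr=39.8596 cont=39.1168 V=39.8596[EX]; j=1 S=85.5314 intr=23.6886 cont=22.9458 V=23.6886[EX]; j=2 S=105.4724 intr=3.7476 cont=6.9804 V=6.9804[hold]; j=3 S=130.0627 intr=0.0000 cont=0.0000 V=0.0000[hold]  S*(3)=85.5314
k=2: j=0 S=77.0227 intr=32.1973 cont=31.4545 V=32.1973[EX]; j=1 S=94.9800 intr=14.2400 cont=15.1233 V=15.1233[hold]; j=2 S=117.1240 intr=0.0000 cont=3.4218 V=3.4218[hold]  S*(2)=77.0227
k=1: j=0 S=85.5314 intr=23.6886 cont=23.3902 V=23.6886[EX]; j=1 S=105.4724 intr=3.7476 cont=9.1346 V=9.1346[hold]  S*(1)=85.5314
k=0: j=0 S=94.9800 intr=14.2400 cont=16.2069 V=16.2069[hold]  S*(0)=-

price = 16.2069
boundary = - 85.5314 77.0227 85.5314
tree:
16.2069
23.6886 9.1346
32.1973 15.1233 3.4218
39.8596 23.6886 6.9804 0.0000
46.7596 32.1973 14.2400 0.0000 0.0000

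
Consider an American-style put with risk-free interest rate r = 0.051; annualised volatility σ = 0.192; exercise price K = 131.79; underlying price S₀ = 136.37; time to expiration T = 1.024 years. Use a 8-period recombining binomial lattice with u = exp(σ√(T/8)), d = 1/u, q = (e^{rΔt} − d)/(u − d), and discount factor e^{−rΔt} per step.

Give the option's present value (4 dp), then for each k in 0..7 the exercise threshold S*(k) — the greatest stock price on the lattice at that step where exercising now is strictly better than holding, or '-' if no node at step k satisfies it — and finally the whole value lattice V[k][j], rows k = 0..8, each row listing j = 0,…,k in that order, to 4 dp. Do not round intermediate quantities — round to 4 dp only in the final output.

price = 5.9951
boundary = - - - 110.9740 103.6069 110.9740 118.8649 110.9740
tree:
5.9951
9.3849 3.0687
14.2358 5.2071 1.2138
20.8160 8.5872 2.2796 0.2855
28.1831 13.6689 4.1954 0.6120 0.0000
35.0611 20.8160 7.5115 1.3120 0.0000 0.0000
41.4826 28.1831 12.9251 2.8125 0.0000 0.0000 0.0000
47.4777 35.0611 20.8160 6.0292 0.0000 0.0000 0.0000 0.0000
53.0748 41.4826 28.1831 12.9251 0.0000 0.0000 0.0000 0.0000 0.0000

Δt=0.12800, u=1.07111, d=0.93361, q=0.53047, disc=e^(-rΔt)=0.99349
k=8 terminal: V=max(K-S,0) → 53.0748 41.4826 28.1831 12.9251 0.0000 0.0000 0.0000 0.0000 0.0000
k=7: j=0 S=84.3123 intr=47.4777 cont=46.6202 V=47.4777[EX]; j=1 S=96.7289 intr=35.0611 cont=34.2036 V=35.0611[EX]; j=2 S=110.9740 intr=20.8160 cont=19.9585 V=20.8160[EX]; j=3 S=127.3170 intr=4.4730 cont=6.0292 V=6.0292[hold]; j=4 S=146.0668 intr=0.0000 cont=0.0000 V=0.0000[hold]; j=5 S=167.5778 intr=0.0000 cont=0.0000 V=0.0000[hold]; j=6 S=192.2568 intr=0.0000 cont=0.0000 V=0.0000[hold]; j=7 S=220.5702 intr=0.0000 cont=0.0000 V=0.0000[hold]  S*(7)=110.9740
k=6: j=0 S=90.3074 intr=41.4826 cont=40.6250 V=41.4826[EX]; j=1 S=103.6069 intr=28.1831 cont=27.3256 V=28.1831[EX]; j=2 S=118.8649 intr=12.9251 cont=12.8877 V=12.9251[EX]; j=3 S=136.3700 intr=0.0000 cont=2.8125 V=2.8125[hold]; j=4 S=156.4530 intr=0.0000 cont=0.0000 V=0.0000[hold]; j=5 S=179.4936 intr=0.0000 cont=0.0000 V=0.0000[hold]; j=6 S=205.9274 intr=0.0000 cont=0.0000 V=0.0000[hold]  S*(6)=118.8649
k=5: j=0 S=96.7289 intr=35.0611 cont=34.2036 V=35.0611[EX]; j=1 S=110.9740 intr=20.8160 cont=19.9585 V=20.8160[EX]; j=2 S=127.3170 intr=4.4730 cont=7.5115 V=7.5115[hold]; j=3 S=146.0668 intr=0.0000 cont=1.3120 V=1.3120[hold]; j=4 S=167.5778 intr=0.0000 cont=0.0000 V=0.0000[hold]; j=5 S=192.2568 intr=0.0000 cont=0.0000 V=0.0000[hold]  S*(5)=110.9740
k=4: j=0 S=103.6069 intr=28.1831 cont=27.3256 V=28.1831[EX]; j=1 S=118.8649 intr=12.9251 cont=13.6689 V=13.6689[hold]; j=2 S=136.3700 intr=0.0000 cont=4.1954 V=4.1954[hold]; j=3 S=156.4530 intr=0.0000 cont=0.6120 V=0.6120[hold]; j=4 S=179.4936 intr=0.0000 cont=0.0000 V=0.0000[hold]  S*(4)=103.6069
k=3: j=0 S=110.9740 intr=20.8160 cont=20.3505 V=20.8160[EX]; j=1 S=127.3170 intr=4.4730 cont=8.5872 V=8.5872[hold]; j=2 S=146.0668 intr=0.0000 cont=2.2796 V=2.2796[hold]; j=3 S=167.5778 intr=0.0000 cont=0.2855 V=0.2855[hold]  S*(3)=110.9740
k=2: j=0 S=118.8649 intr=12.9251 cont=14.2358 V=14.2358[hold]; j=1 S=136.3700 intr=0.0000 cont=5.2071 V=5.2071[hold]; j=2 S=156.4530 intr=0.0000 cont=1.2138 V=1.2138[hold]  S*(2)=-
k=1: j=0 S=127.3170 intr=4.4730 cont=9.3849 V=9.3849[hold]; j=1 S=146.0668 intr=0.0000 cont=3.0687 V=3.0687[hold]  S*(1)=-
k=0: j=0 S=136.3700 intr=0.0000 cont=5.9951 V=5.9951[hold]  S*(0)=-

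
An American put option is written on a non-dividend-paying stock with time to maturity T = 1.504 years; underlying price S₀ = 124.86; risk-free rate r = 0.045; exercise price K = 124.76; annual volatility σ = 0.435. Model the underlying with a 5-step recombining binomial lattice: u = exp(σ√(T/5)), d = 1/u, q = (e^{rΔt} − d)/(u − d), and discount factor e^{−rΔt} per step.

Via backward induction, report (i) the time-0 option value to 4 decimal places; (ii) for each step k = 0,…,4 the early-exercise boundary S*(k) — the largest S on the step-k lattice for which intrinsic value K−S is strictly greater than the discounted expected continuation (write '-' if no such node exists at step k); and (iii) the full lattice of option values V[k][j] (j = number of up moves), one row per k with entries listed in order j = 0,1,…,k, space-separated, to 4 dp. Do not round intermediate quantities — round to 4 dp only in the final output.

price = 23.4779
boundary = - - - 61.0359 77.4815
tree:
23.4779
34.1537 12.0696
47.8070 19.6837 3.7971
63.7241 31.1700 7.2474 0.0000
76.6791 47.2785 13.8327 0.0000 0.0000
86.8843 63.7241 26.4018 0.0000 0.0000 0.0000

Δt=0.30080  u=1.26944  d=0.78775  q=0.46893  discount=0.98656
step 5 (expiry): payoffs max(K−S,0) = 86.8843 63.7241 26.4018 0.0000 0.0000 0.0000
step 4: (k=4,j=0): S=48.0809, (K−S)⁺=76.6791, hold=75.0017 ⇒ V=76.6791 exercise | (k=4,j=1): S=77.4815, (K−S)⁺=47.2785, hold=45.6011 ⇒ V=47.2785 exercise | (k=4,j=2): S=124.8600, (K−S)⁺=0.0000, hold=13.8327 ⇒ V=13.8327 continue | (k=4,j=3): S=201.2095, (K−S)⁺=0.0000, hold=0.0000 ⇒ V=0.0000 continue | (k=4,j=4): S=324.2453, (K−S)⁺=0.0000, hold=0.0000 ⇒ V=0.0000 continue  boundary S*=77.4815
step 3: (k=3,j=0): S=61.0359, (K−S)⁺=63.7241, hold=62.0467 ⇒ V=63.7241 exercise | (k=3,j=1): S=98.3582, (K−S)⁺=26.4018, hold=31.1700 ⇒ V=31.1700 continue | (k=3,j=2): S=158.5024, (K−S)⁺=0.0000, hold=7.2474 ⇒ V=7.2474 continue | (k=3,j=3): S=255.4236, (K−S)⁺=0.0000, hold=0.0000 ⇒ V=0.0000 continue  boundary S*=61.0359
step 2: (k=2,j=0): S=77.4815, (K−S)⁺=47.2785, hold=47.8070 ⇒ V=47.8070 continue | (k=2,j=1): S=124.8600, (K−S)⁺=0.0000, hold=19.6837 ⇒ V=19.6837 continue | (k=2,j=2): S=201.2095, (K−S)⁺=0.0000, hold=3.7971 ⇒ V=3.7971 continue  boundary S*=-
step 1: (k=1,j=0): S=98.3582, (K−S)⁺=26.4018, hold=34.1537 ⇒ V=34.1537 continue | (k=1,j=1): S=158.5024, (K−S)⁺=0.0000, hold=12.0696 ⇒ V=12.0696 continue  boundary S*=-
step 0: (k=0,j=0): S=124.8600, (K−S)⁺=0.0000, hold=23.4779 ⇒ V=23.4779 continue  boundary S*=-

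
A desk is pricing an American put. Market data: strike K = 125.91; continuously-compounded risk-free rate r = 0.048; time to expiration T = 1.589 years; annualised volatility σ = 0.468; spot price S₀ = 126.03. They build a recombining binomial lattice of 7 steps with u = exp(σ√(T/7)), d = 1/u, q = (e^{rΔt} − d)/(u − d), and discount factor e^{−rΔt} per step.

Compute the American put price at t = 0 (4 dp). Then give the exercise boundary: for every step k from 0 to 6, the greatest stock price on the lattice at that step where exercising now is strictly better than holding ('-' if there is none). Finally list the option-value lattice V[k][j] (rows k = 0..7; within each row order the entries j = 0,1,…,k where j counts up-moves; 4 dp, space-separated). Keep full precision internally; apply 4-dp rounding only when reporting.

Δt=0.22700, u=1.24979, d=0.80013, q=0.46885, disc=e^(-rΔt)=0.98916
k=7 terminal: V=max(K-S,0) → 99.4486 84.5779 61.3503 25.0691 0.0000 0.0000 0.0000 0.0000
k=6: j=0 S=33.0712 intr=92.8388 cont=91.4744 V=92.8388[EX]; j=1 S=51.6564 intr=74.2536 cont=72.8891 V=74.2536[EX]; j=2 S=80.6862 intr=45.2238 cont=43.8594 V=45.2238[EX]; j=3 S=126.0300 intr=0.0000 cont=13.1712 V=13.1712[hold]; j=4 S=196.8560 intr=0.0000 cont=0.0000 V=0.0000[hold]; j=5 S=307.4847 intr=0.0000 cont=0.0000 V=0.0000[hold]; j=6 S=480.2842 intr=0.0000 cont=0.0000 V=0.0000[hold]  S*(6)=80.6862
k=5: j=0 S=41.3321 intr=84.5779 cont=83.2135 V=84.5779[EX]; j=1 S=64.5597 intr=61.3503 cont=59.9858 V=61.3503[EX]; j=2 S=100.8409 intr=25.0691 cont=29.8687 V=29.8687[hold]; j=3 S=157.5112 intr=0.0000 cont=6.9201 V=6.9201[hold]; j=4 S=246.0289 intr=0.0000 cont=0.0000 V=0.0000[hold]; j=5 S=384.2916 intr=0.0000 cont=0.0000 V=0.0000[hold]  S*(5)=64.5597
k=4: j=0 S=51.6564 intr=74.2536 cont=72.8891 V=74.2536[EX]; j=1 S=80.6862 intr=45.2238 cont=46.0852 V=46.0852[hold]; j=2 S=126.0300 intr=0.0000 cont=18.9021 V=18.9021[hold]; j=3 S=196.8560 intr=0.0000 cont=3.6358 V=3.6358[hold]; j=4 S=307.4847 intr=0.0000 cont=0.0000 V=0.0000[hold]  S*(4)=51.6564
k=3: j=0 S=64.5597 intr=61.3503 cont=60.3853 V=61.3503[EX]; j=1 S=100.8409 intr=25.0691 cont=32.9791 V=32.9791[hold]; j=2 S=157.5112 intr=0.0000 cont=11.6172 V=11.6172[hold]; j=3 S=246.0289 intr=0.0000 cont=1.9102 V=1.9102[hold]  S*(3)=64.5597
k=2: j=0 S=80.6862 intr=45.2238 cont=47.5278 V=47.5278[hold]; j=1 S=126.0300 intr=0.0000 cont=22.7148 V=22.7148[hold]; j=2 S=196.8560 intr=0.0000 cont=6.9895 V=6.9895[hold]  S*(2)=-
k=1: j=0 S=100.8409 intr=25.0691 cont=35.5052 V=35.5052[hold]; j=1 S=157.5112 intr=0.0000 cont=15.1757 V=15.1757[hold]  S*(1)=-
k=0: j=0 S=126.0300 intr=0.0000 cont=25.6923 V=25.6923[hold]  S*(0)=-

price = 25.6923
boundary = - - - 64.5597 51.6564 64.5597 80.6862
tree:
25.6923
35.5052 15.1757
47.5278 22.7148 6.9895
61.3503 32.9791 11.6172 1.9102
74.2536 46.0852 18.9021 3.6358 0.0000
84.5779 61.3503 29.8687 6.9201 0.0000 0.0000
92.8388 74.2536 45.2238 13.1712 0.0000 0.0000 0.0000
99.4486 84.5779 61.3503 25.0691 0.0000 0.0000 0.0000 0.0000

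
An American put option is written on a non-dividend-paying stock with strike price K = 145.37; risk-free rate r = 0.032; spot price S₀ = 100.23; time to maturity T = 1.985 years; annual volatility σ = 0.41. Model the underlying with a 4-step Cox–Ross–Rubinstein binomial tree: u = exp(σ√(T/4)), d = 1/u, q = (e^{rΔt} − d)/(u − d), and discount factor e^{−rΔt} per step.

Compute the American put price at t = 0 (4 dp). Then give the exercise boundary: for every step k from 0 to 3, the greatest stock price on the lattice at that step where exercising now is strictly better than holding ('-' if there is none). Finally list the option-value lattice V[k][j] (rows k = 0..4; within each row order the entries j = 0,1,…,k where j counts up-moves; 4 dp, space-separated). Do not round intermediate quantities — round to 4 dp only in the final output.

price = 51.9185
boundary = - 75.0867 56.2507 75.0867
tree:
51.9185
70.2833 31.8000
89.1193 48.5041 12.9590
103.2301 70.2833 24.1862 0.0000
113.8012 89.1193 45.1400 0.0000 0.0000

Δt=0.49625, u=1.33486, d=0.74914, q=0.45562, disc=e^(-rΔt)=0.98425
k=4 terminal: V=max(K-S,0) → 113.8012 89.1193 45.1400 0.0000 0.0000
k=3: j=0 S=42.1399 intr=103.2301 cont=100.9399 V=103.2301[EX]; j=1 S=75.0867 intr=70.2833 cont=67.9931 V=70.2833[EX]; j=2 S=133.7928 intr=11.5772 cont=24.1862 V=24.1862[hold]; j=3 S=238.3979 intr=0.0000 cont=0.0000 V=0.0000[hold]  S*(3)=75.0867
k=2: j=0 S=56.2507 intr=89.1193 cont=86.8291 V=89.1193[EX]; j=1 S=100.2300 intr=45.1400 cont=48.5041 V=48.5041[hold]; j=2 S=178.5943 intr=0.0000 cont=12.9590 V=12.9590[hold]  S*(2)=56.2507
k=1: j=0 S=75.0867 intr=70.2833 cont=69.5017 V=70.2833[EX]; j=1 S=133.7928 intr=11.5772 cont=31.8000 V=31.8000[hold]  S*(1)=75.0867
k=0: j=0 S=100.2300 intr=45.1400 cont=51.9185 V=51.9185[hold]  S*(0)=-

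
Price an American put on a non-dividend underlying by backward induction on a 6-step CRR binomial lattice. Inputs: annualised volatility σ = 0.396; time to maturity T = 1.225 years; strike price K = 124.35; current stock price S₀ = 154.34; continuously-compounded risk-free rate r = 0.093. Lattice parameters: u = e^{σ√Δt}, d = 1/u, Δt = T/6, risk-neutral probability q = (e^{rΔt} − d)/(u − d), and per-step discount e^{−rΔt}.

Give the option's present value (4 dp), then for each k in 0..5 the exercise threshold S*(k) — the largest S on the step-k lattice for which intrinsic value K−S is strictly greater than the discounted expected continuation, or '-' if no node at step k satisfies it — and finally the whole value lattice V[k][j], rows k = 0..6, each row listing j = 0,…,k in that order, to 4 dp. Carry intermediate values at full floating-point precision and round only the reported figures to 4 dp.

price = 8.5734
boundary = - - - 90.2300 75.4470 90.2300
tree:
8.5734
14.0403 3.6159
22.3104 6.5811 0.8880
34.1200 11.7440 1.8421 0.0000
48.9030 20.4047 3.8210 0.0000 0.0000
61.2640 34.1200 7.9258 0.0000 0.0000 0.0000
71.5998 48.9030 16.4404 0.0000 0.0000 0.0000 0.0000

Δt=0.20417, u=1.19594, d=0.83616, q=0.50867, disc=e^(-rΔt)=0.98119
k=6 terminal: V=max(K-S,0) → 71.5998 48.9030 16.4404 0.0000 0.0000 0.0000 0.0000
k=5: j=0 S=63.0860 intr=61.2640 cont=58.9252 V=61.2640[EX]; j=1 S=90.2300 intr=34.1200 cont=31.7811 V=34.1200[EX]; j=2 S=129.0534 intr=0.0000 cont=7.9258 V=7.9258[hold]; j=3 S=184.5813 intr=0.0000 cont=0.0000 V=0.0000[hold]; j=4 S=264.0011 intr=0.0000 cont=0.0000 V=0.0000[hold]; j=5 S=377.5931 intr=0.0000 cont=0.0000 V=0.0000[hold]  S*(5)=90.2300
k=4: j=0 S=75.4470 intr=48.9030 cont=46.5642 V=48.9030[EX]; j=1 S=107.9096 intr=16.4404 cont=20.4047 V=20.4047[hold]; j=2 S=154.3400 intr=0.0000 cont=3.8210 V=3.8210[hold]; j=3 S=220.7480 intr=0.0000 cont=0.0000 V=0.0000[hold]; j=4 S=315.7293 intr=0.0000 cont=0.0000 V=0.0000[hold]  S*(4)=75.4470
k=3: j=0 S=90.2300 intr=34.1200 cont=33.7597 V=34.1200[EX]; j=1 S=129.0534 intr=0.0000 cont=11.7440 V=11.7440[hold]; j=2 S=184.5813 intr=0.0000 cont=1.8421 V=1.8421[hold]; j=3 S=264.0011 intr=0.0000 cont=0.0000 V=0.0000[hold]  S*(3)=90.2300
k=2: j=0 S=107.9096 intr=16.4404 cont=22.3104 V=22.3104[hold]; j=1 S=154.3400 intr=0.0000 cont=6.5811 V=6.5811[hold]; j=2 S=220.7480 intr=0.0000 cont=0.8880 V=0.8880[hold]  S*(2)=-
k=1: j=0 S=129.0534 intr=0.0000 cont=14.0403 V=14.0403[hold]; j=1 S=184.5813 intr=0.0000 cont=3.6159 V=3.6159[hold]  S*(1)=-
k=0: j=0 S=154.3400 intr=0.0000 cont=8.5734 V=8.5734[hold]  S*(0)=-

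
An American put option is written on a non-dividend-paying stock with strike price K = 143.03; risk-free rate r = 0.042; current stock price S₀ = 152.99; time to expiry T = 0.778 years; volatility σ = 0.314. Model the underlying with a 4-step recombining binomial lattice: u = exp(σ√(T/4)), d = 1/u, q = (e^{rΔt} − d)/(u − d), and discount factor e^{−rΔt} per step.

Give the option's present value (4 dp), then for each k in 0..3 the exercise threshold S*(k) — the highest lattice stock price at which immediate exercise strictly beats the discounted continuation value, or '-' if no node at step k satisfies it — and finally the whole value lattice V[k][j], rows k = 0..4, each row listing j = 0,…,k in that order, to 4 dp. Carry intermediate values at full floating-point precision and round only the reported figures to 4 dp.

price = 10.2937
boundary = - - - 100.9808
tree:
10.2937
17.2165 3.4003
27.7163 6.7880 0.0000
42.0492 13.5507 0.0000 0.0000
55.1080 27.0508 0.0000 0.0000 0.0000

params: Δt=0.19450 u=1.14853 d=0.87068 q=0.49496 e^(-rΔt)=0.99186
t_4 payoffs: 55.1080 27.0508 0.0000 0.0000 0.0000
t_3: node(3,0) S=100.9808 payoff=42.0492 vs cont=40.8856 → 42.0492 [stop]  node(3,1) S=133.2053 payoff=9.8247 vs cont=13.5507 → 13.5507 [wait]  node(3,2) S=175.7132 payoff=0.0000 vs cont=0.0000 → 0.0000 [wait]  node(3,3) S=231.7861 payoff=0.0000 vs cont=0.0000 → 0.0000 [wait]  ⇒ S*(3)=100.9808
t_2: node(2,0) S=115.9792 payoff=27.0508 vs cont=27.7163 → 27.7163 [wait]  node(2,1) S=152.9900 payoff=0.0000 vs cont=6.7880 → 6.7880 [wait]  node(2,2) S=201.8115 payoff=0.0000 vs cont=0.0000 → 0.0000 [wait]  ⇒ S*(2)=-
t_1: node(1,0) S=133.2053 payoff=9.8247 vs cont=17.2165 → 17.2165 [wait]  node(1,1) S=175.7132 payoff=0.0000 vs cont=3.4003 → 3.4003 [wait]  ⇒ S*(1)=-
t_0: node(0,0) S=152.9900 payoff=0.0000 vs cont=10.2937 → 10.2937 [wait]  ⇒ S*(0)=-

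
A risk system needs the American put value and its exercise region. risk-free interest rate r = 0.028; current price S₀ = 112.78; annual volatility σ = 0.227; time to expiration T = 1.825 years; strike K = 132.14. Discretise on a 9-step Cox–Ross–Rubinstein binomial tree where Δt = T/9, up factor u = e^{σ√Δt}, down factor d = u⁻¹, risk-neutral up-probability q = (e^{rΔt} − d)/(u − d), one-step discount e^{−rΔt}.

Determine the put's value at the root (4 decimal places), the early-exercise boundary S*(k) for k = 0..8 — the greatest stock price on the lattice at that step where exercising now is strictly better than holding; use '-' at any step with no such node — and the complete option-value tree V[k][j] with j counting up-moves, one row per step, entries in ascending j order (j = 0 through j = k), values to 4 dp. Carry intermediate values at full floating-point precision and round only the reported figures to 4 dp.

price = 23.5825
boundary = - - 91.9274 82.9949 91.9274 101.8213 91.9274 101.8213 112.7800
tree:
23.5825
31.2474 16.2541
40.2126 22.7175 10.0335
49.1451 30.7595 15.0057 5.2200
57.2097 40.2126 21.7406 8.5017 2.0270
64.4906 49.1451 30.3187 13.4864 3.6585 0.4333
71.0640 57.2097 40.2126 20.6818 6.5089 0.8754 0.0000
76.9987 64.4906 49.1451 30.3187 11.3665 1.7689 0.0000 0.0000
82.3567 71.0640 57.2097 40.2126 19.3600 3.5742 0.0000 0.0000 0.0000
87.1941 76.9987 64.4906 49.1451 30.3187 7.2218 0.0000 0.0000 0.0000 0.0000

Δt=0.20278, u=1.10763, d=0.90283, q=0.50227, disc=e^(-rΔt)=0.99434
k=9 terminal: V=max(K-S,0) → 87.1941 76.9987 64.4906 49.1451 30.3187 7.2218 0.0000 0.0000 0.0000 0.0000
k=8: j=0 S=49.7833 intr=82.3567 cont=81.6086 V=82.3567[EX]; j=1 S=61.0760 intr=71.0640 cont=70.3159 V=71.0640[EX]; j=2 S=74.9303 intr=57.2097 cont=56.4615 V=57.2097[EX]; j=3 S=91.9274 intr=40.2126 cont=39.4645 V=40.2126[EX]; j=4 S=112.7800 intr=19.3600 cont=18.6119 V=19.3600[EX]; j=5 S=138.3628 intr=0.0000 cont=3.5742 V=3.5742[hold]; j=6 S=169.7487 intr=0.0000 cont=0.0000 V=0.0000[hold]; j=7 S=208.2542 intr=0.0000 cont=0.0000 V=0.0000[hold]; j=8 S=255.4941 intr=0.0000 cont=0.0000 V=0.0000[hold]  S*(8)=112.7800
k=7: j=0 S=55.1413 intr=76.9987 cont=76.2506 V=76.9987[EX]; j=1 S=67.6494 intr=64.4906 cont=63.7424 V=64.4906[EX]; j=2 S=82.9949 intr=49.1451 cont=48.3970 V=49.1451[EX]; j=3 S=101.8213 intr=30.3187 cont=29.5706 V=30.3187[EX]; j=4 S=124.9182 intr=7.2218 cont=11.3665 V=11.3665[hold]; j=5 S=153.2544 intr=0.0000 cont=1.7689 V=1.7689[hold]; j=6 S=188.0183 intr=0.0000 cont=0.0000 V=0.0000[hold]; j=7 S=230.6680 intr=0.0000 cont=0.0000 V=0.0000[hold]  S*(7)=101.8213
k=6: j=0 S=61.0760 intr=71.0640 cont=70.3159 V=71.0640[EX]; j=1 S=74.9303 intr=57.2097 cont=56.4615 V=57.2097[EX]; j=2 S=91.9274 intr=40.2126 cont=39.4645 V=40.2126[EX]; j=3 S=112.7800 intr=19.3600 cont=20.6818 V=20.6818[hold]; j=4 S=138.3628 intr=0.0000 cont=6.5089 V=6.5089[hold]; j=5 S=169.7487 intr=0.0000 cont=0.8754 V=0.8754[hold]; j=6 S=208.2542 intr=0.0000 cont=0.0000 V=0.0000[hold]  S*(6)=91.9274
k=5: j=0 S=67.6494 intr=64.4906 cont=63.7424 V=64.4906[EX]; j=1 S=82.9949 intr=49.1451 cont=48.3970 V=49.1451[EX]; j=2 S=101.8213 intr=30.3187 cont=30.2308 V=30.3187[EX]; j=3 S=124.9182 intr=7.2218 cont=13.4864 V=13.4864[hold]; j=4 S=153.2544 intr=0.0000 cont=3.6585 V=3.6585[hold]; j=5 S=188.0183 intr=0.0000 cont=0.4333 V=0.4333[hold]  S*(5)=101.8213
k=4: j=0 S=74.9303 intr=57.2097 cont=56.4615 V=57.2097[EX]; j=1 S=91.9274 intr=40.2126 cont=39.4645 V=40.2126[EX]; j=2 S=112.7800 intr=19.3600 cont=21.7406 V=21.7406[hold]; j=3 S=138.3628 intr=0.0000 cont=8.5017 V=8.5017[hold]; j=4 S=169.7487 intr=0.0000 cont=2.0270 V=2.0270[hold]  S*(4)=91.9274
k=3: j=0 S=82.9949 intr=49.1451 cont=48.3970 V=49.1451[EX]; j=1 S=101.8213 intr=30.3187 cont=30.7595 V=30.7595[hold]; j=2 S=124.9182 intr=7.2218 cont=15.0057 V=15.0057[hold]; j=3 S=153.2544 intr=0.0000 cont=5.2200 V=5.2200[hold]  S*(3)=82.9949
k=2: j=0 S=91.9274 intr=40.2126 cont=39.6846 V=40.2126[EX]; j=1 S=112.7800 intr=19.3600 cont=22.7175 V=22.7175[hold]; j=2 S=138.3628 intr=0.0000 cont=10.0335 V=10.0335[hold]  S*(2)=91.9274
k=1: j=0 S=101.8213 intr=30.3187 cont=31.2474 V=31.2474[hold]; j=1 S=124.9182 intr=7.2218 cont=16.2541 V=16.2541[hold]  S*(1)=-
k=0: j=0 S=112.7800 intr=19.3600 cont=23.5825 V=23.5825[hold]  S*(0)=-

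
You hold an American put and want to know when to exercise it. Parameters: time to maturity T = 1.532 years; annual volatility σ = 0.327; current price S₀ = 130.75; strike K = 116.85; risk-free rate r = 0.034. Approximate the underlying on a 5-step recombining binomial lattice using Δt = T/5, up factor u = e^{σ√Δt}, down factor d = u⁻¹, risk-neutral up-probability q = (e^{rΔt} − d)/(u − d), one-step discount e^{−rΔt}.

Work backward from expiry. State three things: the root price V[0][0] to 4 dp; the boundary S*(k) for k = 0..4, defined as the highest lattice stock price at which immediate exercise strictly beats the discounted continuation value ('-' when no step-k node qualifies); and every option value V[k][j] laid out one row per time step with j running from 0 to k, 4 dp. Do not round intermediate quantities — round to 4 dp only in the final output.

price = 11.8224
boundary = - - - 75.9648 91.0379
tree:
11.8224
18.5190 4.9289
28.1129 8.6771 1.0339
40.8852 15.0852 2.0233 0.0000
53.4626 25.8121 3.9594 0.0000 0.0000
63.9576 40.8852 7.7482 0.0000 0.0000 0.0000

Δt=0.30640  u=1.19842  d=0.83443  q=0.48364  discount=0.98964
step 5 (expiry): payoffs max(K−S,0) = 63.9576 40.8852 7.7482 0.0000 0.0000 0.0000
step 4: (k=4,j=0): S=63.3874, (K−S)⁺=53.4626, hold=52.2517 ⇒ V=53.4626 exercise | (k=4,j=1): S=91.0379, (K−S)⁺=25.8121, hold=24.6011 ⇒ V=25.8121 exercise | (k=4,j=2): S=130.7500, (K−S)⁺=0.0000, hold=3.9594 ⇒ V=3.9594 continue | (k=4,j=3): S=187.7851, (K−S)⁺=0.0000, hold=0.0000 ⇒ V=0.0000 continue | (k=4,j=4): S=269.6999, (K−S)⁺=0.0000, hold=0.0000 ⇒ V=0.0000 continue  boundary S*=91.0379
step 3: (k=3,j=0): S=75.9648, (K−S)⁺=40.8852, hold=39.6742 ⇒ V=40.8852 exercise | (k=3,j=1): S=109.1018, (K−S)⁺=7.7482, hold=15.0852 ⇒ V=15.0852 continue | (k=3,j=2): S=156.6937, (K−S)⁺=0.0000, hold=2.0233 ⇒ V=2.0233 continue | (k=3,j=3): S=225.0458, (K−S)⁺=0.0000, hold=0.0000 ⇒ V=0.0000 continue  boundary S*=75.9648
step 2: (k=2,j=0): S=91.0379, (K−S)⁺=25.8121, hold=28.1129 ⇒ V=28.1129 continue | (k=2,j=1): S=130.7500, (K−S)⁺=0.0000, hold=8.6771 ⇒ V=8.6771 continue | (k=2,j=2): S=187.7851, (K−S)⁺=0.0000, hold=1.0339 ⇒ V=1.0339 continue  boundary S*=-
step 1: (k=1,j=0): S=109.1018, (K−S)⁺=7.7482, hold=18.5190 ⇒ V=18.5190 continue | (k=1,j=1): S=156.6937, (K−S)⁺=0.0000, hold=4.9289 ⇒ V=4.9289 continue  boundary S*=-
step 0: (k=0,j=0): S=130.7500, (K−S)⁺=0.0000, hold=11.8224 ⇒ V=11.8224 continue  boundary S*=-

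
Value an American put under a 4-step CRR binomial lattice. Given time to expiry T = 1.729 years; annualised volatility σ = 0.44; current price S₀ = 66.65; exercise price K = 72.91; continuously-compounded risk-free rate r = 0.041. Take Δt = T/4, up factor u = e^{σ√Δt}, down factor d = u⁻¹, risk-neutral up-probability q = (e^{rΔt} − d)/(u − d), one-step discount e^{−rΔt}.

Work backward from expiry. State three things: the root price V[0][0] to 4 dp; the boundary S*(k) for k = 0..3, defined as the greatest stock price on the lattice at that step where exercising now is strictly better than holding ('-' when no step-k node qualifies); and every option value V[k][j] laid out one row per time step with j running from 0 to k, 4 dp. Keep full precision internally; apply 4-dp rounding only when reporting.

params: Δt=0.43225 u=1.33547 d=0.74880 q=0.45866 e^(-rΔt)=0.98243
t_4 payoffs: 51.9560 35.5391 6.2600 0.0000 0.0000
t_3: node(3,0) S=27.9834 payoff=44.9266 vs cont=43.6459 → 44.9266 [stop]  node(3,1) S=49.9076 payoff=23.0024 vs cont=21.7216 → 23.0024 [stop]  node(3,2) S=89.0089 payoff=0.0000 vs cont=3.3293 → 3.3293 [wait]  node(3,3) S=158.7449 payoff=0.0000 vs cont=0.0000 → 0.0000 [wait]  ⇒ S*(3)=49.9076
t_2: node(2,0) S=37.3709 payoff=35.5391 vs cont=34.2583 → 35.5391 [stop]  node(2,1) S=66.6500 payoff=6.2600 vs cont=13.7336 → 13.7336 [wait]  node(2,2) S=118.8684 payoff=0.0000 vs cont=1.7706 → 1.7706 [wait]  ⇒ S*(2)=37.3709
t_1: node(1,0) S=49.9076 payoff=23.0024 vs cont=25.0892 → 25.0892 [wait]  node(1,1) S=89.0089 payoff=0.0000 vs cont=8.1018 → 8.1018 [wait]  ⇒ S*(1)=-
t_0: node(0,0) S=66.6500 payoff=6.2600 vs cont=16.9940 → 16.9940 [wait]  ⇒ S*(0)=-

price = 16.9940
boundary = - - 37.3709 49.9076
tree:
16.9940
25.0892 8.1018
35.5391 13.7336 1.7706
44.9266 23.0024 3.3293 0.0000
51.9560 35.5391 6.2600 0.0000 0.0000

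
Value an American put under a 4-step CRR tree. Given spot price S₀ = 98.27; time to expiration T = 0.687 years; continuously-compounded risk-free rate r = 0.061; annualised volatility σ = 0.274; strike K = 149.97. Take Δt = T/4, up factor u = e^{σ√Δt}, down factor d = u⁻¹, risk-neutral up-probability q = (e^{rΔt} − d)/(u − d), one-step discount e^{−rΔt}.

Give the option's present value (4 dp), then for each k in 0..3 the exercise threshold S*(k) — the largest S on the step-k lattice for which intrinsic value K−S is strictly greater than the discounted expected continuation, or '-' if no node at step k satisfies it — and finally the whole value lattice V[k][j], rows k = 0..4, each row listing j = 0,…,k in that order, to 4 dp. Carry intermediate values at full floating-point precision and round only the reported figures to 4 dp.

Δt=0.17175, u=1.12025, d=0.89266, q=0.51792, disc=e^(-rΔt)=0.98958
k=4 terminal: V=max(K-S,0) → 87.5737 71.6649 51.7000 26.6448 0.0000
k=3: j=0 S=69.8996 intr=80.0704 cont=78.5074 V=80.0704[EX]; j=1 S=87.7214 intr=62.2486 cont=60.6856 V=62.2486[EX]; j=2 S=110.0871 intr=39.8829 cont=38.3199 V=39.8829[EX]; j=3 S=138.1552 intr=11.8148 cont=12.7111 V=12.7111[hold]  S*(3)=110.0871
k=2: j=0 S=78.3051 intr=71.6649 cont=70.1019 V=71.6649[EX]; j=1 S=98.2700 intr=51.7000 cont=50.1370 V=51.7000[EX]; j=2 S=123.3252 intr=26.6448 cont=25.5412 V=26.6448[EX]  S*(2)=123.3252
k=1: j=0 S=87.7214 intr=62.2486 cont=60.6856 V=62.2486[EX]; j=1 S=110.0871 intr=39.8829 cont=38.3199 V=39.8829[EX]  S*(1)=110.0871
k=0: j=0 S=98.2700 intr=51.7000 cont=50.1370 V=51.7000[EX]  S*(0)=98.2700

price = 51.7000
boundary = 98.2700 110.0871 123.3252 110.0871
tree:
51.7000
62.2486 39.8829
71.6649 51.7000 26.6448
80.0704 62.2486 39.8829 12.7111
87.5737 71.6649 51.7000 26.6448 0.0000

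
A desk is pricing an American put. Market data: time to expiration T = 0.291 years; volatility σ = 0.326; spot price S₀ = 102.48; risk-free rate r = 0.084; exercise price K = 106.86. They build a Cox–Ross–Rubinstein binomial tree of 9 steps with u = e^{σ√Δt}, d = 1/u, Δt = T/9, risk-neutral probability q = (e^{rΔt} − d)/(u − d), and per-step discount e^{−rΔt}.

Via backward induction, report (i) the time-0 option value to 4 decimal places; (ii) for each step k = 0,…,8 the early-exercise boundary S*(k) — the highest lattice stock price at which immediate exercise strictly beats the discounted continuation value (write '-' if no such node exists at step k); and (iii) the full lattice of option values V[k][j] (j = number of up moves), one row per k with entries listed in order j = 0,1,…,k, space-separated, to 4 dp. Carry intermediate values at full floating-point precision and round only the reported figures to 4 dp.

price = 8.5118
boundary = - - - 85.9537 81.0600 85.9537 91.1429 85.9537 91.1429
tree:
8.5118
11.8609 5.3207
16.0174 7.9074 2.8493
20.9063 11.3783 4.5952 1.1772
25.8000 15.7650 7.1996 2.1029 0.2889
30.4151 20.9063 10.8807 3.6805 0.5895 0.0000
34.7675 25.8000 15.7171 6.2647 1.2027 0.0000 0.0000
38.8721 30.4151 20.9063 10.2426 2.4539 0.0000 0.0000 0.0000
42.7429 34.7675 25.8000 15.7171 5.0065 0.0000 0.0000 0.0000 0.0000
46.3934 38.8721 30.4151 20.9063 10.2147 0.0000 0.0000 0.0000 0.0000 0.0000

params: Δt=0.03233 u=1.06037 d=0.94307 q=0.50853 e^(-rΔt)=0.99729
t_9 payoffs: 46.3934 38.8721 30.4151 20.9063 10.2147 0.0000 0.0000 0.0000 0.0000 0.0000
t_8: node(8,0) S=64.1171 payoff=42.7429 vs cont=42.4531 → 42.7429 [stop]  node(8,1) S=72.0925 payoff=34.7675 vs cont=34.4777 → 34.7675 [stop]  node(8,2) S=81.0600 payoff=25.8000 vs cont=25.5102 → 25.8000 [stop]  node(8,3) S=91.1429 payoff=15.7171 vs cont=15.4273 → 15.7171 [stop]  node(8,4) S=102.4800 payoff=4.3800 vs cont=5.0065 → 5.0065 [wait]  node(8,5) S=115.2273 payoff=0.0000 vs cont=0.0000 → 0.0000 [wait]  node(8,6) S=129.5603 payoff=0.0000 vs cont=0.0000 → 0.0000 [wait]  node(8,7) S=145.6760 payoff=0.0000 vs cont=0.0000 → 0.0000 [wait]  node(8,8) S=163.7964 payoff=0.0000 vs cont=0.0000 → 0.0000 [wait]  ⇒ S*(8)=91.1429
t_7: node(7,0) S=67.9879 payoff=38.8721 vs cont=38.5822 → 38.8721 [stop]  node(7,1) S=76.4449 payoff=30.4151 vs cont=30.1253 → 30.4151 [stop]  node(7,2) S=85.9537 payoff=20.9063 vs cont=20.6165 → 20.9063 [stop]  node(7,3) S=96.6453 payoff=10.2147 vs cont=10.2426 → 10.2426 [wait]  node(7,4) S=108.6669 payoff=0.0000 vs cont=2.4539 → 2.4539 [wait]  node(7,5) S=122.1838 payoff=0.0000 vs cont=0.0000 → 0.0000 [wait]  node(7,6) S=137.3820 payoff=0.0000 vs cont=0.0000 → 0.0000 [wait]  node(7,7) S=154.4708 payoff=0.0000 vs cont=0.0000 → 0.0000 [wait]  ⇒ S*(7)=85.9537
t_6: node(6,0) S=72.0925 payoff=34.7675 vs cont=34.4777 → 34.7675 [stop]  node(6,1) S=81.0600 payoff=25.8000 vs cont=25.5102 → 25.8000 [stop]  node(6,2) S=91.1429 payoff=15.7171 vs cont=15.4414 → 15.7171 [stop]  node(6,3) S=102.4800 payoff=4.3800 vs cont=6.2647 → 6.2647 [wait]  node(6,4) S=115.2273 payoff=0.0000 vs cont=1.2027 → 1.2027 [wait]  node(6,5) S=129.5603 payoff=0.0000 vs cont=0.0000 → 0.0000 [wait]  node(6,6) S=145.6760 payoff=0.0000 vs cont=0.0000 → 0.0000 [wait]  ⇒ S*(6)=91.1429
t_5: node(5,0) S=76.4449 payoff=30.4151 vs cont=30.1253 → 30.4151 [stop]  node(5,1) S=85.9537 payoff=20.9063 vs cont=20.6165 → 20.9063 [stop]  node(5,2) S=96.6453 payoff=10.2147 vs cont=10.8807 → 10.8807 [wait]  node(5,3) S=108.6669 payoff=0.0000 vs cont=3.6805 → 3.6805 [wait]  node(5,4) S=122.1838 payoff=0.0000 vs cont=0.5895 → 0.5895 [wait]  node(5,5) S=137.3820 payoff=0.0000 vs cont=0.0000 → 0.0000 [wait]  ⇒ S*(5)=85.9537
t_4: node(4,0) S=81.0600 payoff=25.8000 vs cont=25.5102 → 25.8000 [stop]  node(4,1) S=91.1429 payoff=15.7171 vs cont=15.7650 → 15.7650 [wait]  node(4,2) S=102.4800 payoff=4.3800 vs cont=7.1996 → 7.1996 [wait]  node(4,3) S=115.2273 payoff=0.0000 vs cont=2.1029 → 2.1029 [wait]  node(4,4) S=129.5603 payoff=0.0000 vs cont=0.2889 → 0.2889 [wait]  ⇒ S*(4)=81.0600
t_3: node(3,0) S=85.9537 payoff=20.9063 vs cont=20.6408 → 20.9063 [stop]  node(3,1) S=96.6453 payoff=10.2147 vs cont=11.3783 → 11.3783 [wait]  node(3,2) S=108.6669 payoff=0.0000 vs cont=4.5952 → 4.5952 [wait]  node(3,3) S=122.1838 payoff=0.0000 vs cont=1.1772 → 1.1772 [wait]  ⇒ S*(3)=85.9537
t_2: node(2,0) S=91.1429 payoff=15.7171 vs cont=16.0174 → 16.0174 [wait]  node(2,1) S=102.4800 payoff=4.3800 vs cont=7.9074 → 7.9074 [wait]  node(2,2) S=115.2273 payoff=0.0000 vs cont=2.8493 → 2.8493 [wait]  ⇒ S*(2)=-
t_1: node(1,0) S=96.6453 payoff=10.2147 vs cont=11.8609 → 11.8609 [wait]  node(1,1) S=108.6669 payoff=0.0000 vs cont=5.3207 → 5.3207 [wait]  ⇒ S*(1)=-
t_0: node(0,0) S=102.4800 payoff=4.3800 vs cont=8.5118 → 8.5118 [wait]  ⇒ S*(0)=-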